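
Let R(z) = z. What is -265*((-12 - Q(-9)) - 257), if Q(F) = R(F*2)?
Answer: 66515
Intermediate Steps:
Q(F) = 2*F (Q(F) = F*2 = 2*F)
-265*((-12 - Q(-9)) - 257) = -265*((-12 - 2*(-9)) - 257) = -265*((-12 - 1*(-18)) - 257) = -265*((-12 + 18) - 257) = -265*(6 - 257) = -265*(-251) = 66515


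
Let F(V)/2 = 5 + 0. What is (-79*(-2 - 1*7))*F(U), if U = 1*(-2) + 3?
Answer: 7110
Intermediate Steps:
U = 1 (U = -2 + 3 = 1)
F(V) = 10 (F(V) = 2*(5 + 0) = 2*5 = 10)
(-79*(-2 - 1*7))*F(U) = -79*(-2 - 1*7)*10 = -79*(-2 - 7)*10 = -79*(-9)*10 = 711*10 = 7110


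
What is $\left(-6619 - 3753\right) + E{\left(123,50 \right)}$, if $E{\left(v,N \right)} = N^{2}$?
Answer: $-7872$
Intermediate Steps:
$\left(-6619 - 3753\right) + E{\left(123,50 \right)} = \left(-6619 - 3753\right) + 50^{2} = -10372 + 2500 = -7872$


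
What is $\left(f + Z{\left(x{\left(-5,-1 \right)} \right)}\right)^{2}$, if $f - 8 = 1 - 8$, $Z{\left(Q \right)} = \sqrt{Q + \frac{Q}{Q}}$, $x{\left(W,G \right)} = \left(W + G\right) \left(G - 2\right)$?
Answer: $\left(1 + \sqrt{19}\right)^{2} \approx 28.718$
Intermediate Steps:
$x{\left(W,G \right)} = \left(-2 + G\right) \left(G + W\right)$ ($x{\left(W,G \right)} = \left(G + W\right) \left(-2 + G\right) = \left(-2 + G\right) \left(G + W\right)$)
$Z{\left(Q \right)} = \sqrt{1 + Q}$ ($Z{\left(Q \right)} = \sqrt{Q + 1} = \sqrt{1 + Q}$)
$f = 1$ ($f = 8 + \left(1 - 8\right) = 8 - 7 = 1$)
$\left(f + Z{\left(x{\left(-5,-1 \right)} \right)}\right)^{2} = \left(1 + \sqrt{1 - \left(-17 - 1\right)}\right)^{2} = \left(1 + \sqrt{1 + \left(1 + 2 + 10 + 5\right)}\right)^{2} = \left(1 + \sqrt{1 + 18}\right)^{2} = \left(1 + \sqrt{19}\right)^{2}$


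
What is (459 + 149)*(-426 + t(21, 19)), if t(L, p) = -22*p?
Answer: -513152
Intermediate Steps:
(459 + 149)*(-426 + t(21, 19)) = (459 + 149)*(-426 - 22*19) = 608*(-426 - 418) = 608*(-844) = -513152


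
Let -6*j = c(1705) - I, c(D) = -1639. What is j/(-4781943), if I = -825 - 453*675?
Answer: 304961/28691658 ≈ 0.010629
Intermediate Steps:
I = -306600 (I = -825 - 305775 = -306600)
j = -304961/6 (j = -(-1639 - 1*(-306600))/6 = -(-1639 + 306600)/6 = -⅙*304961 = -304961/6 ≈ -50827.)
j/(-4781943) = -304961/6/(-4781943) = -304961/6*(-1/4781943) = 304961/28691658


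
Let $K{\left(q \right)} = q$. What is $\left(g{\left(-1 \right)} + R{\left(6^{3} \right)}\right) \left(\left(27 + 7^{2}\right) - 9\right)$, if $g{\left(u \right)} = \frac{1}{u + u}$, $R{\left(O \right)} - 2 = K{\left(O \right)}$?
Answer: $\frac{29145}{2} \approx 14573.0$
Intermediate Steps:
$R{\left(O \right)} = 2 + O$
$g{\left(u \right)} = \frac{1}{2 u}$
$\left(g{\left(-1 \right)} + R{\left(6^{3} \right)}\right) \left(\left(27 + 7^{2}\right) - 9\right) = \left(\frac{1}{2 \left(-1\right)} + \left(2 + 6^{3}\right)\right) \left(\left(27 + 7^{2}\right) - 9\right) = \left(\frac{1}{2} \left(-1\right) + \left(2 + 216\right)\right) \left(\left(27 + 49\right) - 9\right) = \left(- \frac{1}{2} + 218\right) \left(76 - 9\right) = \frac{435}{2} \cdot 67 = \frac{29145}{2}$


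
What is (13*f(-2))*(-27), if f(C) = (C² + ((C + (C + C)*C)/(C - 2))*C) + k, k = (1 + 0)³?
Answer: -2808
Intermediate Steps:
k = 1 (k = 1³ = 1)
f(C) = 1 + C² + C*(C + 2*C²)/(-2 + C) (f(C) = (C² + ((C + (C + C)*C)/(C - 2))*C) + 1 = (C² + ((C + (2*C)*C)/(-2 + C))*C) + 1 = (C² + ((C + 2*C²)/(-2 + C))*C) + 1 = (C² + C*(C + 2*C²)/(-2 + C)) + 1 = 1 + C² + C*(C + 2*C²)/(-2 + C))
(13*f(-2))*(-27) = (13*((-2 - 2 - 1*(-2)² + 3*(-2)³)/(-2 - 2)))*(-27) = (13*((-2 - 2 - 1*4 + 3*(-8))/(-4)))*(-27) = (13*(-(-2 - 2 - 4 - 24)/4))*(-27) = (13*(-¼*(-32)))*(-27) = (13*8)*(-27) = 104*(-27) = -2808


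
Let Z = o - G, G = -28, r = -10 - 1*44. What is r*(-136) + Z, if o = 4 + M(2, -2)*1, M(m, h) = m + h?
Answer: 7376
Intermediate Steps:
M(m, h) = h + m
r = -54 (r = -10 - 44 = -54)
o = 4 (o = 4 + (-2 + 2)*1 = 4 + 0*1 = 4 + 0 = 4)
Z = 32 (Z = 4 - 1*(-28) = 4 + 28 = 32)
r*(-136) + Z = -54*(-136) + 32 = 7344 + 32 = 7376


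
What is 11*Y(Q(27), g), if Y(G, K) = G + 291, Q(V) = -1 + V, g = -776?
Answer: 3487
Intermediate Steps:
Y(G, K) = 291 + G
11*Y(Q(27), g) = 11*(291 + (-1 + 27)) = 11*(291 + 26) = 11*317 = 3487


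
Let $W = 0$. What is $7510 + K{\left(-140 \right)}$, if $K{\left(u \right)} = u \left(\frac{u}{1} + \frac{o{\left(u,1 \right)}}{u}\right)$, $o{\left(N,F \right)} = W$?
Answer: $27110$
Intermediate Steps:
$o{\left(N,F \right)} = 0$
$K{\left(u \right)} = u^{2}$ ($K{\left(u \right)} = u \left(\frac{u}{1} + \frac{0}{u}\right) = u \left(u 1 + 0\right) = u \left(u + 0\right) = u u = u^{2}$)
$7510 + K{\left(-140 \right)} = 7510 + \left(-140\right)^{2} = 7510 + 19600 = 27110$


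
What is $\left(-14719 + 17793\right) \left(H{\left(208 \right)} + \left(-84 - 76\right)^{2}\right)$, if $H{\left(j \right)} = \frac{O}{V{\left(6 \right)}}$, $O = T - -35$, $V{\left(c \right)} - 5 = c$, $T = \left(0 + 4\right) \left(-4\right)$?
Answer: $\frac{865696806}{11} \approx 7.87 \cdot 10^{7}$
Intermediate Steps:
$T = -16$ ($T = 4 \left(-4\right) = -16$)
$V{\left(c \right)} = 5 + c$
$O = 19$ ($O = -16 - -35 = -16 + 35 = 19$)
$H{\left(j \right)} = \frac{19}{11}$ ($H{\left(j \right)} = \frac{19}{5 + 6} = \frac{19}{11}$)
$\left(-14719 + 17793\right) \left(H{\left(208 \right)} + \left(-84 - 76\right)^{2}\right) = \left(-14719 + 17793\right) \left(\frac{19}{11} + \left(-84 - 76\right)^{2}\right) = 3074 \left(\frac{19}{11} + \left(-160\right)^{2}\right) = 3074 \left(\frac{19}{11} + 25600\right) = 3074 \cdot \frac{281619}{11} = \frac{865696806}{11}$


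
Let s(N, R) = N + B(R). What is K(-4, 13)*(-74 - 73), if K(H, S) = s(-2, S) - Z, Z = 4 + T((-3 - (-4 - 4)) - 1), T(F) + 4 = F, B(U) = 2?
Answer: 588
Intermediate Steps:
T(F) = -4 + F
s(N, R) = 2 + N (s(N, R) = N + 2 = 2 + N)
Z = 4 (Z = 4 + (-4 + ((-3 - (-4 - 4)) - 1)) = 4 + (-4 + ((-3 - 1*(-8)) - 1)) = 4 + (-4 + ((-3 + 8) - 1)) = 4 + (-4 + (5 - 1)) = 4 + (-4 + 4) = 4 + 0 = 4)
K(H, S) = -4 (K(H, S) = (2 - 2) - 1*4 = 0 - 4 = -4)
K(-4, 13)*(-74 - 73) = -4*(-74 - 73) = -4*(-147) = 588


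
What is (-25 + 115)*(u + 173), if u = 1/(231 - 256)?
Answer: 77832/5 ≈ 15566.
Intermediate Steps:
u = -1/25 (u = 1/(-25) = -1/25 ≈ -0.040000)
(-25 + 115)*(u + 173) = (-25 + 115)*(-1/25 + 173) = 90*(4324/25) = 77832/5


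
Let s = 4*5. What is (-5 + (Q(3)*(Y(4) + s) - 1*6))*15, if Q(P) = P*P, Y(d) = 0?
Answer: 2535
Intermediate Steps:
s = 20
Q(P) = P²
(-5 + (Q(3)*(Y(4) + s) - 1*6))*15 = (-5 + (3²*(0 + 20) - 1*6))*15 = (-5 + (9*20 - 6))*15 = (-5 + (180 - 6))*15 = (-5 + 174)*15 = 169*15 = 2535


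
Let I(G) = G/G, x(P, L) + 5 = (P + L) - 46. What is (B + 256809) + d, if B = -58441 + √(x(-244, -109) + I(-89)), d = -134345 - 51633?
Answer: 12390 + I*√403 ≈ 12390.0 + 20.075*I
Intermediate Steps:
x(P, L) = -51 + L + P (x(P, L) = -5 + ((P + L) - 46) = -5 + ((L + P) - 46) = -5 + (-46 + L + P) = -51 + L + P)
I(G) = 1
d = -185978
B = -58441 + I*√403 (B = -58441 + √((-51 - 109 - 244) + 1) = -58441 + √(-404 + 1) = -58441 + √(-403) = -58441 + I*√403 ≈ -58441.0 + 20.075*I)
(B + 256809) + d = ((-58441 + I*√403) + 256809) - 185978 = (198368 + I*√403) - 185978 = 12390 + I*√403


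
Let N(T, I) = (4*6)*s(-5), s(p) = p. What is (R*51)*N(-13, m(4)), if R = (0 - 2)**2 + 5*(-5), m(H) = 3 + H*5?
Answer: 128520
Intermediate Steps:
m(H) = 3 + 5*H
R = -21 (R = (-2)**2 - 25 = 4 - 25 = -21)
N(T, I) = -120 (N(T, I) = (4*6)*(-5) = 24*(-5) = -120)
(R*51)*N(-13, m(4)) = -21*51*(-120) = -1071*(-120) = 128520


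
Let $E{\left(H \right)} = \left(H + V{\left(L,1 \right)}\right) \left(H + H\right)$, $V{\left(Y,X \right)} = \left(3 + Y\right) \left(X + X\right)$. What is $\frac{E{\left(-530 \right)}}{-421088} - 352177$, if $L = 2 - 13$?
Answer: $- \frac{18537260917}{52636} \approx -3.5218 \cdot 10^{5}$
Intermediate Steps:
$L = -11$
$V{\left(Y,X \right)} = 2 X \left(3 + Y\right)$ ($V{\left(Y,X \right)} = \left(3 + Y\right) 2 X = 2 X \left(3 + Y\right)$)
$E{\left(H \right)} = 2 H \left(-16 + H\right)$ ($E{\left(H \right)} = \left(H + 2 \cdot 1 \left(3 - 11\right)\right) \left(H + H\right) = \left(H + 2 \cdot 1 \left(-8\right)\right) 2 H = \left(H - 16\right) 2 H = \left(-16 + H\right) 2 H = 2 H \left(-16 + H\right)$)
$\frac{E{\left(-530 \right)}}{-421088} - 352177 = \frac{2 \left(-530\right) \left(-16 - 530\right)}{-421088} - 352177 = 2 \left(-530\right) \left(-546\right) \left(- \frac{1}{421088}\right) - 352177 = 578760 \left(- \frac{1}{421088}\right) - 352177 = - \frac{72345}{52636} - 352177 = - \frac{18537260917}{52636}$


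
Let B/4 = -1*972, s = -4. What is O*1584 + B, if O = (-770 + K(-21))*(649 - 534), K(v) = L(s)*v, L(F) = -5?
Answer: -121140288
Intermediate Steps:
B = -3888 (B = 4*(-1*972) = 4*(-972) = -3888)
K(v) = -5*v
O = -76475 (O = (-770 - 5*(-21))*(649 - 534) = (-770 + 105)*115 = -665*115 = -76475)
O*1584 + B = -76475*1584 - 3888 = -121136400 - 3888 = -121140288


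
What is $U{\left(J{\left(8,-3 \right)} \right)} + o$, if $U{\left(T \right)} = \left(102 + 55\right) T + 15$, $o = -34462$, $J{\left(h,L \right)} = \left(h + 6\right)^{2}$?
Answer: $-3675$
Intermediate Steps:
$J{\left(h,L \right)} = \left(6 + h\right)^{2}$
$U{\left(T \right)} = 15 + 157 T$ ($U{\left(T \right)} = 157 T + 15 = 15 + 157 T$)
$U{\left(J{\left(8,-3 \right)} \right)} + o = \left(15 + 157 \left(6 + 8\right)^{2}\right) - 34462 = \left(15 + 157 \cdot 14^{2}\right) - 34462 = \left(15 + 157 \cdot 196\right) - 34462 = \left(15 + 30772\right) - 34462 = 30787 - 34462 = -3675$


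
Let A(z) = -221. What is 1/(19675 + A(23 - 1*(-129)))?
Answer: 1/19454 ≈ 5.1403e-5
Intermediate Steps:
1/(19675 + A(23 - 1*(-129))) = 1/(19675 - 221) = 1/19454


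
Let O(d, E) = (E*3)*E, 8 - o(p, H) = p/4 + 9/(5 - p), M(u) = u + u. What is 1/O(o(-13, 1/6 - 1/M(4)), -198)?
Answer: 1/117612 ≈ 8.5025e-6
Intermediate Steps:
M(u) = 2*u
o(p, H) = 8 - 9/(5 - p) - p/4 (o(p, H) = 8 - (p/4 + 9/(5 - p)) = 8 - (9/(5 - p) + p/4) = 8 + (-9/(5 - p) - p/4) = 8 - 9/(5 - p) - p/4)
O(d, E) = 3*E**2 (O(d, E) = (3*E)*E = 3*E**2)
1/O(o(-13, 1/6 - 1/M(4)), -198) = 1/(3*(-198)**2) = 1/(3*39204) = 1/117612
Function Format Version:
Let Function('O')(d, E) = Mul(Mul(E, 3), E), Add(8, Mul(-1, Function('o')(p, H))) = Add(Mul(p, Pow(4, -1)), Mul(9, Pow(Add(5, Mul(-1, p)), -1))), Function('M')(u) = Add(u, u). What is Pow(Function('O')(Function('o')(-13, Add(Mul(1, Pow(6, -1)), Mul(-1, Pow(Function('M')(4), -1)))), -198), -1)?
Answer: Rational(1, 117612) ≈ 8.5025e-6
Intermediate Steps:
Function('M')(u) = Mul(2, u)
Function('o')(p, H) = Add(8, Mul(-9, Pow(Add(5, Mul(-1, p)), -1)), Mul(Rational(-1, 4), p)) (Function('o')(p, H) = Add(8, Mul(-1, Add(Mul(p, Pow(4, -1)), Mul(9, Pow(Add(5, Mul(-1, p)), -1))))) = Add(8, Mul(-1, Add(Mul(p, Rational(1, 4)), Mul(9, Pow(Add(5, Mul(-1, p)), -1))))) = Add(8, Mul(-1, Add(Mul(Rational(1, 4), p), Mul(9, Pow(Add(5, Mul(-1, p)), -1))))) = Add(8, Mul(-1, Add(Mul(9, Pow(Add(5, Mul(-1, p)), -1)), Mul(Rational(1, 4), p)))) = Add(8, Add(Mul(-9, Pow(Add(5, Mul(-1, p)), -1)), Mul(Rational(-1, 4), p))) = Add(8, Mul(-9, Pow(Add(5, Mul(-1, p)), -1)), Mul(Rational(-1, 4), p)))
Function('O')(d, E) = Mul(3, Pow(E, 2)) (Function('O')(d, E) = Mul(Mul(3, E), E) = Mul(3, Pow(E, 2)))
Pow(Function('O')(Function('o')(-13, Add(Mul(1, Pow(6, -1)), Mul(-1, Pow(Function('M')(4), -1)))), -198), -1) = Pow(Mul(3, Pow(-198, 2)), -1) = Pow(Mul(3, 39204), -1) = Pow(117612, -1) = Rational(1, 117612)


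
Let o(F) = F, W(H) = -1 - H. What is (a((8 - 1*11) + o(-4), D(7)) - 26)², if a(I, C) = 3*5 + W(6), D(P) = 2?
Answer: 324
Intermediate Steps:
a(I, C) = 8 (a(I, C) = 3*5 + (-1 - 1*6) = 15 + (-1 - 6) = 15 - 7 = 8)
(a((8 - 1*11) + o(-4), D(7)) - 26)² = (8 - 26)² = (-18)² = 324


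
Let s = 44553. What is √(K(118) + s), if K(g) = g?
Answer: √44671 ≈ 211.36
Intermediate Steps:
√(K(118) + s) = √(118 + 44553) = √44671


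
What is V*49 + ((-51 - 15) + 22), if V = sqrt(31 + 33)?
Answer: 348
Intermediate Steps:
V = 8 (V = sqrt(64) = 8)
V*49 + ((-51 - 15) + 22) = 8*49 + ((-51 - 15) + 22) = 392 + (-66 + 22) = 392 - 44 = 348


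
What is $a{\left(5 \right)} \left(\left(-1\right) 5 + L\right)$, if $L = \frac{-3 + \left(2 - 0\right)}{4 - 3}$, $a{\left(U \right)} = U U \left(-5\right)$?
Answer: $750$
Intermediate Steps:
$a{\left(U \right)} = - 5 U^{2}$ ($a{\left(U \right)} = U^{2} \left(-5\right) = - 5 U^{2}$)
$L = -1$ ($L = \frac{-3 + \left(2 + 0\right)}{1} = \left(-3 + 2\right) 1 = \left(-1\right) 1 = -1$)
$a{\left(5 \right)} \left(\left(-1\right) 5 + L\right) = - 5 \cdot 5^{2} \left(\left(-1\right) 5 - 1\right) = \left(-5\right) 25 \left(-5 - 1\right) = \left(-125\right) \left(-6\right) = 750$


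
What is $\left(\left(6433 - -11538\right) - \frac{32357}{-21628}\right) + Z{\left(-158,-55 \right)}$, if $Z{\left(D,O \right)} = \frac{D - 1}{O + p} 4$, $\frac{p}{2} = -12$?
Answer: $\frac{30721777863}{1708612} \approx 17981.0$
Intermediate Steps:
$p = -24$ ($p = 2 \left(-12\right) = -24$)
$Z{\left(D,O \right)} = \frac{4 \left(-1 + D\right)}{-24 + O}$ ($Z{\left(D,O \right)} = \frac{D - 1}{O - 24} \cdot 4 = \frac{-1 + D}{-24 + O} 4 = \frac{4 \left(-1 + D\right)}{-24 + O}$)
$\left(\left(6433 - -11538\right) - \frac{32357}{-21628}\right) + Z{\left(-158,-55 \right)} = \left(\left(6433 - -11538\right) - \frac{32357}{-21628}\right) + \frac{4 \left(-1 - 158\right)}{-24 - 55} = \left(\left(6433 + 11538\right) - - \frac{32357}{21628}\right) + 4 \frac{1}{-79} \left(-159\right) = \left(17971 + \frac{32357}{21628}\right) + 4 \left(- \frac{1}{79}\right) \left(-159\right) = \frac{388709145}{21628} + \frac{636}{79} = \frac{30721777863}{1708612}$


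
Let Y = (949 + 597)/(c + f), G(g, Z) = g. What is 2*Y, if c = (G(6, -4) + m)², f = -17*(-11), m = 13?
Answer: 773/137 ≈ 5.6423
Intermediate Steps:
f = 187
c = 361 (c = (6 + 13)² = 19² = 361)
Y = 773/274 (Y = (949 + 597)/(361 + 187) = 1546/548 = 1546*(1/548) = 773/274 ≈ 2.8212)
2*Y = 2*(773/274) = 773/137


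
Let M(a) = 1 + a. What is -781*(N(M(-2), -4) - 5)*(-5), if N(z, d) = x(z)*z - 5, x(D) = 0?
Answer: -39050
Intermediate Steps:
N(z, d) = -5 (N(z, d) = 0*z - 5 = 0 - 5 = -5)
-781*(N(M(-2), -4) - 5)*(-5) = -781*(-5 - 5)*(-5) = -(-7810)*(-5) = -781*50 = -39050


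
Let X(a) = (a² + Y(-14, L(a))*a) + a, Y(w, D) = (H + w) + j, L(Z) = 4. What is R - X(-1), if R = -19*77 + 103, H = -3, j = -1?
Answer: -1378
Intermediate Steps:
R = -1360 (R = -1463 + 103 = -1360)
Y(w, D) = -4 + w (Y(w, D) = (-3 + w) - 1 = -4 + w)
X(a) = a² - 17*a (X(a) = (a² + (-4 - 14)*a) + a = (a² - 18*a) + a = a² - 17*a)
R - X(-1) = -1360 - (-1)*(-17 - 1) = -1360 - (-1)*(-18) = -1360 - 1*18 = -1360 - 18 = -1378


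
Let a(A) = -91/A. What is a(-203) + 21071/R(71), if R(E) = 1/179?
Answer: 109379574/29 ≈ 3.7717e+6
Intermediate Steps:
R(E) = 1/179
a(-203) + 21071/R(71) = -91/(-203) + 21071/(1/179) = -91*(-1/203) + 21071*179 = 13/29 + 3771709 = 109379574/29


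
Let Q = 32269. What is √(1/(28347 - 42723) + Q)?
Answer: √1667253519942/7188 ≈ 179.64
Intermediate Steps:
√(1/(28347 - 42723) + Q) = √(1/(28347 - 42723) + 32269) = √(1/(-14376) + 32269) = √(-1/14376 + 32269) = √(463899143/14376) = √1667253519942/7188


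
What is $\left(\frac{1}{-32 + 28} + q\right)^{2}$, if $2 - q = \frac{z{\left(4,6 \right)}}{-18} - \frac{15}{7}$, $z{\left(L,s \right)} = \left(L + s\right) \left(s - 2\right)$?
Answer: $\frac{2374681}{63504} \approx 37.394$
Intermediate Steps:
$z{\left(L,s \right)} = \left(-2 + s\right) \left(L + s\right)$ ($z{\left(L,s \right)} = \left(L + s\right) \left(-2 + s\right) = \left(-2 + s\right) \left(L + s\right)$)
$q = \frac{401}{63}$ ($q = 2 - \left(\frac{6^{2} - 8 - 12 + 4 \cdot 6}{-18} - \frac{15}{7}\right) = 2 - \left(\left(36 - 8 - 12 + 24\right) \left(- \frac{1}{18}\right) - \frac{15}{7}\right) = 2 - \left(40 \left(- \frac{1}{18}\right) - \frac{15}{7}\right) = 2 - \left(- \frac{20}{9} - \frac{15}{7}\right) = 2 - - \frac{275}{63} = 2 + \frac{275}{63} = \frac{401}{63} \approx 6.3651$)
$\left(\frac{1}{-32 + 28} + q\right)^{2} = \left(\frac{1}{-32 + 28} + \frac{401}{63}\right)^{2} = \left(\frac{1}{-4} + \frac{401}{63}\right)^{2} = \left(- \frac{1}{4} + \frac{401}{63}\right)^{2} = \left(\frac{1541}{252}\right)^{2} = \frac{2374681}{63504}$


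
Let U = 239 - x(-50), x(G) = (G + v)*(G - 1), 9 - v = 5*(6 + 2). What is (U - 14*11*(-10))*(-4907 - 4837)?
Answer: 22917888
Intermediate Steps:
v = -31 (v = 9 - 5*(6 + 2) = 9 - 5*8 = 9 - 1*40 = 9 - 40 = -31)
x(G) = (-1 + G)*(-31 + G) (x(G) = (G - 31)*(G - 1) = (-31 + G)*(-1 + G) = (-1 + G)*(-31 + G))
U = -3892 (U = 239 - (31 + (-50)² - 32*(-50)) = 239 - (31 + 2500 + 1600) = 239 - 1*4131 = 239 - 4131 = -3892)
(U - 14*11*(-10))*(-4907 - 4837) = (-3892 - 14*11*(-10))*(-4907 - 4837) = (-3892 - 154*(-10))*(-9744) = (-3892 + 1540)*(-9744) = -2352*(-9744) = 22917888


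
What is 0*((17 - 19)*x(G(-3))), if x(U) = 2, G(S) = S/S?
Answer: 0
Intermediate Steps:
G(S) = 1
0*((17 - 19)*x(G(-3))) = 0*((17 - 19)*2) = 0*(-2*2) = 0*(-4) = 0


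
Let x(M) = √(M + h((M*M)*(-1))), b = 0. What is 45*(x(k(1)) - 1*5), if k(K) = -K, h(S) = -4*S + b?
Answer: -225 + 45*√3 ≈ -147.06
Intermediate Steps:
h(S) = -4*S (h(S) = -4*S + 0 = -4*S)
x(M) = √(M + 4*M²) (x(M) = √(M - 4*M*M*(-1)) = √(M - 4*M²*(-1)) = √(M - (-4)*M²) = √(M + 4*M²))
45*(x(k(1)) - 1*5) = 45*(√((-1*1)*(1 + 4*(-1*1))) - 1*5) = 45*(√(-(1 + 4*(-1))) - 5) = 45*(√(-(1 - 4)) - 5) = 45*(√(-1*(-3)) - 5) = 45*(√3 - 5) = 45*(-5 + √3) = -225 + 45*√3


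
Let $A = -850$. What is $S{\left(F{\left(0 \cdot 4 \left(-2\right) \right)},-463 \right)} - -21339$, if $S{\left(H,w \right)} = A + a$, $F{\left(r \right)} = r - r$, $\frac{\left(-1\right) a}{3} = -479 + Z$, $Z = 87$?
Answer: $21665$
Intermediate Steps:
$a = 1176$ ($a = - 3 \left(-479 + 87\right) = \left(-3\right) \left(-392\right) = 1176$)
$F{\left(r \right)} = 0$
$S{\left(H,w \right)} = 326$ ($S{\left(H,w \right)} = -850 + 1176 = 326$)
$S{\left(F{\left(0 \cdot 4 \left(-2\right) \right)},-463 \right)} - -21339 = 326 - -21339 = 326 + 21339 = 21665$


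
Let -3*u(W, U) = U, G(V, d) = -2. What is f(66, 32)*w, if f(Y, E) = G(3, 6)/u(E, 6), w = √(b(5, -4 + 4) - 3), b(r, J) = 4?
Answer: 1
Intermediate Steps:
w = 1 (w = √(4 - 3) = √1 = 1)
u(W, U) = -U/3
f(Y, E) = 1 (f(Y, E) = -2/((-⅓*6)) = -2/(-2) = -2*(-½) = 1)
f(66, 32)*w = 1*1 = 1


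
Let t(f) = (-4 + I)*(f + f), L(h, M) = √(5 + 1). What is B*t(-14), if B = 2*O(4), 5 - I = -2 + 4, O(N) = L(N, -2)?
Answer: 56*√6 ≈ 137.17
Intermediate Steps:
L(h, M) = √6
O(N) = √6
I = 3 (I = 5 - (-2 + 4) = 5 - 1*2 = 5 - 2 = 3)
t(f) = -2*f (t(f) = (-4 + 3)*(f + f) = -2*f)
B = 2*√6 ≈ 4.8990
B*t(-14) = (2*√6)*(-2*(-14)) = (2*√6)*28 = 56*√6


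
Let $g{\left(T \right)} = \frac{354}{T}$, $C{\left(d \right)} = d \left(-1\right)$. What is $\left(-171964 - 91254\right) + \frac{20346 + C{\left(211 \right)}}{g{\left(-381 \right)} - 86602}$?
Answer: $- \frac{2895024681841}{10998572} \approx -2.6322 \cdot 10^{5}$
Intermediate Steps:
$C{\left(d \right)} = - d$
$\left(-171964 - 91254\right) + \frac{20346 + C{\left(211 \right)}}{g{\left(-381 \right)} - 86602} = \left(-171964 - 91254\right) + \frac{20346 - 211}{\frac{354}{-381} - 86602} = -263218 + \frac{20346 - 211}{354 \left(- \frac{1}{381}\right) - 86602} = -263218 + \frac{20135}{- \frac{118}{127} - 86602} = -263218 + \frac{20135}{- \frac{10998572}{127}} = -263218 + 20135 \left(- \frac{127}{10998572}\right) = -263218 - \frac{2557145}{10998572} = - \frac{2895024681841}{10998572}$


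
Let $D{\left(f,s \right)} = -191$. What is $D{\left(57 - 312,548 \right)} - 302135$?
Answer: $-302326$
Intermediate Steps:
$D{\left(57 - 312,548 \right)} - 302135 = -191 - 302135 = -302326$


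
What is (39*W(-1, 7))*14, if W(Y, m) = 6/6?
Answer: 546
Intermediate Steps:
W(Y, m) = 1 (W(Y, m) = 6*(⅙) = 1)
(39*W(-1, 7))*14 = (39*1)*14 = 39*14 = 546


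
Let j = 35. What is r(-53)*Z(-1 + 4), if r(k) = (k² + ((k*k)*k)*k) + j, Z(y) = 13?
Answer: 102613225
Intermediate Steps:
r(k) = 35 + k² + k⁴ (r(k) = (k² + ((k*k)*k)*k) + 35 = (k² + (k²*k)*k) + 35 = (k² + k³*k) + 35 = (k² + k⁴) + 35 = 35 + k² + k⁴)
r(-53)*Z(-1 + 4) = (35 + (-53)² + (-53)⁴)*13 = (35 + 2809 + 7890481)*13 = 7893325*13 = 102613225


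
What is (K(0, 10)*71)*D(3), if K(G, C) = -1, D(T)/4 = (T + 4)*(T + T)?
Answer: -11928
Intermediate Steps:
D(T) = 8*T*(4 + T) (D(T) = 4*((T + 4)*(T + T)) = 4*((4 + T)*(2*T)) = 4*(2*T*(4 + T)) = 8*T*(4 + T))
(K(0, 10)*71)*D(3) = (-1*71)*(8*3*(4 + 3)) = -568*3*7 = -71*168 = -11928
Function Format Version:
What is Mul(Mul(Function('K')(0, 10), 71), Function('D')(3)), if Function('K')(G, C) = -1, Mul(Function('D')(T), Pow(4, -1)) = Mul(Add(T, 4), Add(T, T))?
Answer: -11928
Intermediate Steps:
Function('D')(T) = Mul(8, T, Add(4, T)) (Function('D')(T) = Mul(4, Mul(Add(T, 4), Add(T, T))) = Mul(4, Mul(Add(4, T), Mul(2, T))) = Mul(4, Mul(2, T, Add(4, T))) = Mul(8, T, Add(4, T)))
Mul(Mul(Function('K')(0, 10), 71), Function('D')(3)) = Mul(Mul(-1, 71), Mul(8, 3, Add(4, 3))) = Mul(-71, Mul(8, 3, 7)) = Mul(-71, 168) = -11928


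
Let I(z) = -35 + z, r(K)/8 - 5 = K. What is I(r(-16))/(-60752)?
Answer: 123/60752 ≈ 0.0020246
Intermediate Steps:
r(K) = 40 + 8*K
I(r(-16))/(-60752) = (-35 + (40 + 8*(-16)))/(-60752) = (-35 + (40 - 128))*(-1/60752) = (-35 - 88)*(-1/60752) = -123*(-1/60752) = 123/60752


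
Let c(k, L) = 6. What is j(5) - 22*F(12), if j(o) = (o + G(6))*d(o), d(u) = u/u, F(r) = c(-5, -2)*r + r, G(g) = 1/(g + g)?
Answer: -22115/12 ≈ -1842.9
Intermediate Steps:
G(g) = 1/(2*g)
F(r) = 7*r (F(r) = 6*r + r = 7*r)
d(u) = 1
j(o) = 1/12 + o (j(o) = (o + (½)/6)*1 = (o + (½)*(⅙))*1 = (o + 1/12)*1 = (1/12 + o)*1 = 1/12 + o)
j(5) - 22*F(12) = (1/12 + 5) - 154*12 = 61/12 - 22*84 = 61/12 - 1848 = -22115/12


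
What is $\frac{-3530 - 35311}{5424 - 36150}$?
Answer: $\frac{12947}{10242} \approx 1.2641$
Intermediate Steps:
$\frac{-3530 - 35311}{5424 - 36150} = - \frac{38841}{-30726} = \left(-38841\right) \left(- \frac{1}{30726}\right) = \frac{12947}{10242}$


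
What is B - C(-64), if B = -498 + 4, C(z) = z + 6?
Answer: -436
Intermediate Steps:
C(z) = 6 + z
B = -494
B - C(-64) = -494 - (6 - 64) = -494 - 1*(-58) = -494 + 58 = -436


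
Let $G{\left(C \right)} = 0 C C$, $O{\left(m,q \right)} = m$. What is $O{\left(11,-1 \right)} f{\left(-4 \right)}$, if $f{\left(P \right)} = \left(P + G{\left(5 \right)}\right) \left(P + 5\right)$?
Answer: $-44$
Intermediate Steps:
$G{\left(C \right)} = 0$ ($G{\left(C \right)} = 0 C^{2} = 0$)
$f{\left(P \right)} = P \left(5 + P\right)$ ($f{\left(P \right)} = \left(P + 0\right) \left(P + 5\right) = P \left(5 + P\right)$)
$O{\left(11,-1 \right)} f{\left(-4 \right)} = 11 \left(- 4 \left(5 - 4\right)\right) = 11 \left(\left(-4\right) 1\right) = 11 \left(-4\right) = -44$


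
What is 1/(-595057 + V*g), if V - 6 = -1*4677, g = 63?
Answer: -1/889330 ≈ -1.1244e-6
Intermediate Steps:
V = -4671 (V = 6 - 1*4677 = 6 - 4677 = -4671)
1/(-595057 + V*g) = 1/(-595057 - 4671*63) = 1/(-595057 - 294273) = 1/(-889330) = -1/889330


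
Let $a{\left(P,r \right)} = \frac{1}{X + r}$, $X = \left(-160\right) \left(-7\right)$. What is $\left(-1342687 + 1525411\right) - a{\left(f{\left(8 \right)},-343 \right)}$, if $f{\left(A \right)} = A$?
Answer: $\frac{141976547}{777} \approx 1.8272 \cdot 10^{5}$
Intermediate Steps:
$X = 1120$
$a{\left(P,r \right)} = \frac{1}{1120 + r}$
$\left(-1342687 + 1525411\right) - a{\left(f{\left(8 \right)},-343 \right)} = \left(-1342687 + 1525411\right) - \frac{1}{1120 - 343} = 182724 - \frac{1}{777} = \frac{141976547}{777}$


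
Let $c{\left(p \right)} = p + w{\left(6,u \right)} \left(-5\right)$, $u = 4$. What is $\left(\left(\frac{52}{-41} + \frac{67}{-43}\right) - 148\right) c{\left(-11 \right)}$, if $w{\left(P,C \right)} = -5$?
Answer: $- \frac{3722698}{1763} \approx -2111.6$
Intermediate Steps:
$c{\left(p \right)} = 25 + p$ ($c{\left(p \right)} = p - -25 = p + 25 = 25 + p$)
$\left(\left(\frac{52}{-41} + \frac{67}{-43}\right) - 148\right) c{\left(-11 \right)} = \left(\left(\frac{52}{-41} + \frac{67}{-43}\right) - 148\right) \left(25 - 11\right) = \left(\left(52 \left(- \frac{1}{41}\right) + 67 \left(- \frac{1}{43}\right)\right) - 148\right) 14 = \left(\left(- \frac{52}{41} - \frac{67}{43}\right) - 148\right) 14 = \left(- \frac{4983}{1763} - 148\right) 14 = \left(- \frac{265907}{1763}\right) 14 = - \frac{3722698}{1763}$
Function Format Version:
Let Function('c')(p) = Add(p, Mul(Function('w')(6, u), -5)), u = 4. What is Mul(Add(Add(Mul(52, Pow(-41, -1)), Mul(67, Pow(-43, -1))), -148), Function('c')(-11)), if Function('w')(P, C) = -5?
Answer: Rational(-3722698, 1763) ≈ -2111.6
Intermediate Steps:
Function('c')(p) = Add(25, p) (Function('c')(p) = Add(p, Mul(-5, -5)) = Add(p, 25) = Add(25, p))
Mul(Add(Add(Mul(52, Pow(-41, -1)), Mul(67, Pow(-43, -1))), -148), Function('c')(-11)) = Mul(Add(Add(Mul(52, Pow(-41, -1)), Mul(67, Pow(-43, -1))), -148), Add(25, -11)) = Mul(Add(Add(Mul(52, Rational(-1, 41)), Mul(67, Rational(-1, 43))), -148), 14) = Mul(Add(Add(Rational(-52, 41), Rational(-67, 43)), -148), 14) = Mul(Add(Rational(-4983, 1763), -148), 14) = Mul(Rational(-265907, 1763), 14) = Rational(-3722698, 1763)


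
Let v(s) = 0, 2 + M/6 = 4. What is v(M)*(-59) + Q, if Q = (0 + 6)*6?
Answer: 36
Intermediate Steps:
M = 12 (M = -12 + 6*4 = -12 + 24 = 12)
Q = 36 (Q = 6*6 = 36)
v(M)*(-59) + Q = 0*(-59) + 36 = 0 + 36 = 36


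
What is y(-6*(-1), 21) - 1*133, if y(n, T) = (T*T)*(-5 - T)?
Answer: -11599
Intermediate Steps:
y(n, T) = T**2*(-5 - T)
y(-6*(-1), 21) - 1*133 = 21**2*(-5 - 1*21) - 1*133 = 441*(-5 - 21) - 133 = 441*(-26) - 133 = -11466 - 133 = -11599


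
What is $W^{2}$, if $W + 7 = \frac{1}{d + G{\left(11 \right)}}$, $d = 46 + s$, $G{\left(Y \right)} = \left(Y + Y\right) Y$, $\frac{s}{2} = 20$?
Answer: $\frac{5267025}{107584} \approx 48.957$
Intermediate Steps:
$s = 40$ ($s = 2 \cdot 20 = 40$)
$G{\left(Y \right)} = 2 Y^{2}$ ($G{\left(Y \right)} = 2 Y Y = 2 Y^{2}$)
$d = 86$ ($d = 46 + 40 = 86$)
$W = - \frac{2295}{328}$ ($W = -7 + \frac{1}{86 + 2 \cdot 11^{2}} = -7 + \frac{1}{86 + 2 \cdot 121} = -7 + \frac{1}{86 + 242} = -7 + \frac{1}{328} = - \frac{2295}{328} \approx -6.9969$)
$W^{2} = \left(- \frac{2295}{328}\right)^{2} = \frac{5267025}{107584}$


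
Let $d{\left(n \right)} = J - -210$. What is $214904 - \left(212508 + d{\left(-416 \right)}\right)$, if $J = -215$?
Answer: $2401$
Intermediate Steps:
$d{\left(n \right)} = -5$ ($d{\left(n \right)} = -215 - -210 = -215 + 210 = -5$)
$214904 - \left(212508 + d{\left(-416 \right)}\right) = 214904 - \left(212508 - 5\right) = 214904 - 212503 = 2401$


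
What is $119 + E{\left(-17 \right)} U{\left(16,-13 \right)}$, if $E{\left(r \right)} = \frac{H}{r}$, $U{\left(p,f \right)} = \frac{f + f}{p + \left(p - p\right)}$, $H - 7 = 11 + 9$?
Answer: $\frac{16535}{136} \approx 121.58$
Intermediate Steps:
$H = 27$ ($H = 7 + \left(11 + 9\right) = 7 + 20 = 27$)
$U{\left(p,f \right)} = \frac{2 f}{p}$ ($U{\left(p,f \right)} = \frac{2 f}{p + 0} = \frac{2 f}{p}$)
$E{\left(r \right)} = \frac{27}{r}$
$119 + E{\left(-17 \right)} U{\left(16,-13 \right)} = 119 + \frac{27}{-17} \cdot 2 \left(-13\right) \frac{1}{16} = 119 + 27 \left(- \frac{1}{17}\right) 2 \left(-13\right) \frac{1}{16} = 119 - - \frac{351}{136} = 119 + \frac{351}{136} = \frac{16535}{136}$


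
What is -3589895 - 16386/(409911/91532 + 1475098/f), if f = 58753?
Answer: -13932883143553721/3880540759 ≈ -3.5904e+6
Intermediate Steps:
-3589895 - 16386/(409911/91532 + 1475098/f) = -3589895 - 16386/(409911/91532 + 1475098/58753) = -3589895 - 16386/(409911*(1/91532) + 1475098*(1/58753)) = -3589895 - 16386/(409911/91532 + 35978/1433) = -3589895 - 16386/3880540759/131165356 = -3589895 - 16386*131165356/3880540759 = -3589895 - 2149275523416/3880540759 = -13932883143553721/3880540759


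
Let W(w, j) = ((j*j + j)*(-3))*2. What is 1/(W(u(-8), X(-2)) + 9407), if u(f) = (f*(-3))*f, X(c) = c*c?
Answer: 1/9287 ≈ 0.00010768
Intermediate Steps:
X(c) = c²
u(f) = -3*f² (u(f) = (-3*f)*f = -3*f²)
W(w, j) = -6*j - 6*j² (W(w, j) = ((j² + j)*(-3))*2 = ((j + j²)*(-3))*2 = (-3*j - 3*j²)*2 = -6*j - 6*j²)
1/(W(u(-8), X(-2)) + 9407) = 1/(-6*(-2)²*(1 + (-2)²) + 9407) = 1/(-6*4*(1 + 4) + 9407) = 1/(-6*4*5 + 9407) = 1/(-120 + 9407) = 1/9287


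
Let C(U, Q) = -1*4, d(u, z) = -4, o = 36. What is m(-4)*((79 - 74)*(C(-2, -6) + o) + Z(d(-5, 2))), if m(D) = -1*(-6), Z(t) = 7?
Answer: 1002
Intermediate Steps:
m(D) = 6
C(U, Q) = -4
m(-4)*((79 - 74)*(C(-2, -6) + o) + Z(d(-5, 2))) = 6*((79 - 74)*(-4 + 36) + 7) = 6*(5*32 + 7) = 6*(160 + 7) = 6*167 = 1002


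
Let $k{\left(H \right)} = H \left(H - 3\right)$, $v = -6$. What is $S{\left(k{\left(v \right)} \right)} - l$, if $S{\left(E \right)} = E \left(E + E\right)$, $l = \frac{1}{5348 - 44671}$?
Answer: $\frac{229331737}{39323} \approx 5832.0$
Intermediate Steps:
$k{\left(H \right)} = H \left(-3 + H\right)$
$l = - \frac{1}{39323}$ ($l = \frac{1}{-39323} = - \frac{1}{39323} \approx -2.543 \cdot 10^{-5}$)
$S{\left(E \right)} = 2 E^{2}$ ($S{\left(E \right)} = E 2 E = 2 E^{2}$)
$S{\left(k{\left(v \right)} \right)} - l = 2 \left(- 6 \left(-3 - 6\right)\right)^{2} - - \frac{1}{39323} = 2 \left(\left(-6\right) \left(-9\right)\right)^{2} + \frac{1}{39323} = 2 \cdot 54^{2} + \frac{1}{39323} = 2 \cdot 2916 + \frac{1}{39323} = 5832 + \frac{1}{39323} = \frac{229331737}{39323}$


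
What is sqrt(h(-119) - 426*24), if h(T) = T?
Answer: I*sqrt(10343) ≈ 101.7*I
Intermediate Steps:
sqrt(h(-119) - 426*24) = sqrt(-119 - 426*24) = sqrt(-119 - 10224) = sqrt(-10343) = I*sqrt(10343)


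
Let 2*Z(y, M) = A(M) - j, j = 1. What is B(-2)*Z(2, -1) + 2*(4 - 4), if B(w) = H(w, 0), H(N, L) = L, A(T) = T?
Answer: 0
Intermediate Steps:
B(w) = 0
Z(y, M) = -½ + M/2 (Z(y, M) = (M - 1*1)/2 = (M - 1)/2 = (-1 + M)/2 = -½ + M/2)
B(-2)*Z(2, -1) + 2*(4 - 4) = 0*(-½ + (½)*(-1)) + 2*(4 - 4) = 0*(-½ - ½) + 2*0 = 0*(-1) + 0 = 0 + 0 = 0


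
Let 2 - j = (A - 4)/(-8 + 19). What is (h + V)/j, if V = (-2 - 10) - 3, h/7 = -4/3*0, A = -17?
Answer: -165/43 ≈ -3.8372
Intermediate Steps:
h = 0 (h = 7*(-4/3*0) = 7*0 = 0)
j = 43/11 (j = 2 - (-17 - 4)/(-8 + 19) = 2 - (-21)/11 = 2 - 1*(-21/11) = 2 + 21/11 = 43/11 ≈ 3.9091)
V = -15 (V = -12 - 3 = -15)
(h + V)/j = (0 - 15)/(43/11) = (11/43)*(-15) = -165/43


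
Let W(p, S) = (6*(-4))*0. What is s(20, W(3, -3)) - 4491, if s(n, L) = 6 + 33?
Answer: -4452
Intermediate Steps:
W(p, S) = 0 (W(p, S) = -24*0 = 0)
s(n, L) = 39
s(20, W(3, -3)) - 4491 = 39 - 4491 = -4452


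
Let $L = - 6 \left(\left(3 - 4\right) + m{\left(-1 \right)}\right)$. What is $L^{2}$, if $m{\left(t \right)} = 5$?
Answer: $576$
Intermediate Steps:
$L = -24$ ($L = - 6 \left(\left(3 - 4\right) + 5\right) = - 6 \left(-1 + 5\right) = \left(-6\right) 4 = -24$)
$L^{2} = \left(-24\right)^{2} = 576$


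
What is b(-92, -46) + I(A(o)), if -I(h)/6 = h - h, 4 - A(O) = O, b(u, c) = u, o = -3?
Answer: -92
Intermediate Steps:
A(O) = 4 - O
I(h) = 0 (I(h) = -6*(h - h) = -6*0 = 0)
b(-92, -46) + I(A(o)) = -92 + 0 = -92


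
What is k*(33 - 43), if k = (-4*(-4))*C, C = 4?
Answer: -640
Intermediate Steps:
k = 64 (k = -4*(-4)*4 = 16*4 = 64)
k*(33 - 43) = 64*(33 - 43) = 64*(-10) = -640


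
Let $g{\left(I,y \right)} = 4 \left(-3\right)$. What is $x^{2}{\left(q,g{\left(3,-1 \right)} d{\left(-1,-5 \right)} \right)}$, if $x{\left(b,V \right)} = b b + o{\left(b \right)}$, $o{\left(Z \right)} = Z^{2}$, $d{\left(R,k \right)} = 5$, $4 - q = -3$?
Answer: $9604$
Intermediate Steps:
$q = 7$ ($q = 4 - -3 = 4 + 3 = 7$)
$g{\left(I,y \right)} = -12$
$x{\left(b,V \right)} = 2 b^{2}$ ($x{\left(b,V \right)} = b b + b^{2} = b^{2} + b^{2} = 2 b^{2}$)
$x^{2}{\left(q,g{\left(3,-1 \right)} d{\left(-1,-5 \right)} \right)} = \left(2 \cdot 7^{2}\right)^{2} = \left(2 \cdot 49\right)^{2} = 98^{2} = 9604$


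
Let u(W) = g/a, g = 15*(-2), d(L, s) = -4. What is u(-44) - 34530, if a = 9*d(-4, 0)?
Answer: -207175/6 ≈ -34529.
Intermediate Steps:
g = -30
a = -36 (a = 9*(-4) = -36)
u(W) = ⅚ (u(W) = -30/(-36) = -30*(-1/36) = ⅚)
u(-44) - 34530 = ⅚ - 34530 = -207175/6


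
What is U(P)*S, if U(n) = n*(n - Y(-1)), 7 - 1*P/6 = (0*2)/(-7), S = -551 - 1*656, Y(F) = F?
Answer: -2179842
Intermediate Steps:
S = -1207 (S = -551 - 656 = -1207)
P = 42 (P = 42 - 6*0*2/(-7) = 42 - 0*(-1)/7 = 42 - 6*0 = 42 + 0 = 42)
U(n) = n*(1 + n) (U(n) = n*(n - 1*(-1)) = n*(n + 1) = n*(1 + n))
U(P)*S = (42*(1 + 42))*(-1207) = (42*43)*(-1207) = 1806*(-1207) = -2179842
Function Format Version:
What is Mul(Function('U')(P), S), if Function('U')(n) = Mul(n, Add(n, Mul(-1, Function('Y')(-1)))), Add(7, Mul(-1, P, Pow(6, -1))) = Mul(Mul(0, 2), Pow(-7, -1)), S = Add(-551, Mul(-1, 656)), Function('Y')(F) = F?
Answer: -2179842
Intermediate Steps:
S = -1207 (S = Add(-551, -656) = -1207)
P = 42 (P = Add(42, Mul(-6, Mul(Mul(0, 2), Pow(-7, -1)))) = Add(42, Mul(-6, Mul(0, Rational(-1, 7)))) = Add(42, Mul(-6, 0)) = Add(42, 0) = 42)
Function('U')(n) = Mul(n, Add(1, n)) (Function('U')(n) = Mul(n, Add(n, Mul(-1, -1))) = Mul(n, Add(n, 1)) = Mul(n, Add(1, n)))
Mul(Function('U')(P), S) = Mul(Mul(42, Add(1, 42)), -1207) = Mul(Mul(42, 43), -1207) = Mul(1806, -1207) = -2179842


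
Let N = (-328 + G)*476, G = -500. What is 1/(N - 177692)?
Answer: -1/571820 ≈ -1.7488e-6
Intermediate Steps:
N = -394128 (N = (-328 - 500)*476 = -828*476 = -394128)
1/(N - 177692) = 1/(-394128 - 177692) = 1/(-571820) = -1/571820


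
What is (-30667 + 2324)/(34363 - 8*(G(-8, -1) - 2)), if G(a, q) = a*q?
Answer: -28343/34315 ≈ -0.82596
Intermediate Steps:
(-30667 + 2324)/(34363 - 8*(G(-8, -1) - 2)) = (-30667 + 2324)/(34363 - 8*(-8*(-1) - 2)) = -28343/(34363 - 8*(8 - 2)) = -28343/(34363 - 8*6) = -28343/(34363 - 48) = -28343/34315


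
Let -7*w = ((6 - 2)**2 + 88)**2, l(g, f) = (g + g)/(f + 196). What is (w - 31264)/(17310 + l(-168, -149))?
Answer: -5397104/2846319 ≈ -1.8962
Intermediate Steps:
l(g, f) = 2*g/(196 + f) (l(g, f) = (2*g)/(196 + f) = 2*g/(196 + f))
w = -10816/7 (w = -((6 - 2)**2 + 88)**2/7 = -(4**2 + 88)**2/7 = -(16 + 88)**2/7 = -1/7*104**2 = -1/7*10816 = -10816/7 ≈ -1545.1)
(w - 31264)/(17310 + l(-168, -149)) = (-10816/7 - 31264)/(17310 + 2*(-168)/(196 - 149)) = -229664/(7*(17310 + 2*(-168)/47)) = -229664/(7*(17310 + 2*(-168)*(1/47))) = -229664/(7*(17310 - 336/47)) = -229664/(7*813234/47) = -229664/7*47/813234 = -5397104/2846319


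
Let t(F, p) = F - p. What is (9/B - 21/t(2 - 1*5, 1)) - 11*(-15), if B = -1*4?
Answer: 168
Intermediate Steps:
B = -4
(9/B - 21/t(2 - 1*5, 1)) - 11*(-15) = (9/(-4) - 21/((2 - 1*5) - 1*1)) - 11*(-15) = (9*(-¼) - 21/((2 - 5) - 1)) + 165 = (-9/4 - 21/(-3 - 1)) + 165 = (-9/4 - 21/(-4)) + 165 = (-9/4 - 21*(-¼)) + 165 = (-9/4 + 21/4) + 165 = 3 + 165 = 168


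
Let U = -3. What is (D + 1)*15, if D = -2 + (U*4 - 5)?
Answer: -270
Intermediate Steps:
D = -19 (D = -2 + (-3*4 - 5) = -2 + (-12 - 5) = -2 - 17 = -19)
(D + 1)*15 = (-19 + 1)*15 = -18*15 = -270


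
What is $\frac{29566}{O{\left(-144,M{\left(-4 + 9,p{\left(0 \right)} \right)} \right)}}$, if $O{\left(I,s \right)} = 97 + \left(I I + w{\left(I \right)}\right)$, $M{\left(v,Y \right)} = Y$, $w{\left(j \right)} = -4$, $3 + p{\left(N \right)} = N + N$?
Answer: $\frac{29566}{20829} \approx 1.4195$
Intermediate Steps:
$p{\left(N \right)} = -3 + 2 N$ ($p{\left(N \right)} = -3 + \left(N + N\right) = -3 + 2 N$)
$O{\left(I,s \right)} = 93 + I^{2}$ ($O{\left(I,s \right)} = 97 + \left(I I - 4\right) = 97 + \left(I^{2} - 4\right) = 97 + \left(-4 + I^{2}\right) = 93 + I^{2}$)
$\frac{29566}{O{\left(-144,M{\left(-4 + 9,p{\left(0 \right)} \right)} \right)}} = \frac{29566}{93 + \left(-144\right)^{2}} = \frac{29566}{93 + 20736} = \frac{29566}{20829}$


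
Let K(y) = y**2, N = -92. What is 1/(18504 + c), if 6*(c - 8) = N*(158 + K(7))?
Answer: 1/15338 ≈ 6.5198e-5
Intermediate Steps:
c = -3166 (c = 8 + (-92*(158 + 7**2))/6 = 8 + (-92*(158 + 49))/6 = 8 + (-92*207)/6 = 8 + (1/6)*(-19044) = 8 - 3174 = -3166)
1/(18504 + c) = 1/(18504 - 3166) = 1/15338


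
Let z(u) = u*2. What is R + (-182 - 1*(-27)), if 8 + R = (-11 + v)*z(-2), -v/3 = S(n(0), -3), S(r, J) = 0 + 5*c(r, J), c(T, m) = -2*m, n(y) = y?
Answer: 241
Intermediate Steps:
z(u) = 2*u
S(r, J) = -10*J (S(r, J) = 0 + 5*(-2*J) = 0 - 10*J = -10*J)
v = -90 (v = -(-30)*(-3) = -3*30 = -90)
R = 396 (R = -8 + (-11 - 90)*(2*(-2)) = -8 - 101*(-4) = -8 + 404 = 396)
R + (-182 - 1*(-27)) = 396 + (-182 - 1*(-27)) = 396 + (-182 + 27) = 396 - 155 = 241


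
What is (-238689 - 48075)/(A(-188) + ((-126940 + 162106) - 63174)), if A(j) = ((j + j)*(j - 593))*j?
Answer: 71691/13808834 ≈ 0.0051917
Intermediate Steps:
A(j) = 2*j²*(-593 + j) (A(j) = ((2*j)*(-593 + j))*j = (2*j*(-593 + j))*j = 2*j²*(-593 + j))
(-238689 - 48075)/(A(-188) + ((-126940 + 162106) - 63174)) = (-238689 - 48075)/(2*(-188)²*(-593 - 188) + ((-126940 + 162106) - 63174)) = -286764/(2*35344*(-781) + (35166 - 63174)) = -286764/(-55207328 - 28008) = -286764/(-55235336) = -286764*(-1/55235336) = 71691/13808834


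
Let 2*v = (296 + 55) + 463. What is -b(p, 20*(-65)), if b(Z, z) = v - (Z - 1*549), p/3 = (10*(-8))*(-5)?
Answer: 244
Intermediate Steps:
v = 407 (v = ((296 + 55) + 463)/2 = (351 + 463)/2 = (½)*814 = 407)
p = 1200 (p = 3*((10*(-8))*(-5)) = 3*(-80*(-5)) = 3*400 = 1200)
b(Z, z) = 956 - Z (b(Z, z) = 407 - (Z - 1*549) = 407 - (Z - 549) = 407 - (-549 + Z) = 407 + (549 - Z) = 956 - Z)
-b(p, 20*(-65)) = -(956 - 1*1200) = -(956 - 1200) = -1*(-244) = 244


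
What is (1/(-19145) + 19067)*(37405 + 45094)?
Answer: 30115246367286/19145 ≈ 1.5730e+9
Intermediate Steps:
(1/(-19145) + 19067)*(37405 + 45094) = (-1/19145 + 19067)*82499 = (365037714/19145)*82499 = 30115246367286/19145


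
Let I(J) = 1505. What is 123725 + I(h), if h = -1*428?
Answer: 125230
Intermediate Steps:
h = -428
123725 + I(h) = 123725 + 1505 = 125230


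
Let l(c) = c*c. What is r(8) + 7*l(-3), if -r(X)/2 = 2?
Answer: 59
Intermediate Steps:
l(c) = c²
r(X) = -4 (r(X) = -2*2 = -4)
r(8) + 7*l(-3) = -4 + 7*(-3)² = -4 + 7*9 = -4 + 63 = 59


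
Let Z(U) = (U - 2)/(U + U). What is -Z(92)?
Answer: -45/92 ≈ -0.48913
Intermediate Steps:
Z(U) = (-2 + U)/(2*U) (Z(U) = (-2 + U)/((2*U)) = (-2 + U)*(1/(2*U)) = (-2 + U)/(2*U))
-Z(92) = -(-2 + 92)/(2*92) = -90/(2*92) = -1*45/92 = -45/92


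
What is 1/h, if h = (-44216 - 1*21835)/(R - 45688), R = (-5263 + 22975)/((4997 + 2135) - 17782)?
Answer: 81099152/117240525 ≈ 0.69173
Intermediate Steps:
R = -2952/1775 (R = 17712/(7132 - 17782) = 17712/(-10650) = 17712*(-1/10650) = -2952/1775 ≈ -1.6631)
h = 117240525/81099152 (h = (-44216 - 1*21835)/(-2952/1775 - 45688) = (-44216 - 21835)/(-81099152/1775) = -66051*(-1775/81099152) = 117240525/81099152 ≈ 1.4456)
1/h = 1/(117240525/81099152) = 81099152/117240525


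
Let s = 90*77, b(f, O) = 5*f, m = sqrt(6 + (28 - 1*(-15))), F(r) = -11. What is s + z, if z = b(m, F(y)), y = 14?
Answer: 6965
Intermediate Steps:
m = 7 (m = sqrt(6 + (28 + 15)) = sqrt(6 + 43) = sqrt(49) = 7)
z = 35 (z = 5*7 = 35)
s = 6930
s + z = 6930 + 35 = 6965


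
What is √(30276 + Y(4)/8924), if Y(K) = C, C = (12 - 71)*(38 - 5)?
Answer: √602773982787/4462 ≈ 174.00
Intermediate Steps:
C = -1947 (C = -59*33 = -1947)
Y(K) = -1947
√(30276 + Y(4)/8924) = √(30276 - 1947/8924) = √(270181077/8924) = √602773982787/4462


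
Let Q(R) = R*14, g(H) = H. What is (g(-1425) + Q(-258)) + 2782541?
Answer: 2777504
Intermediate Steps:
Q(R) = 14*R
(g(-1425) + Q(-258)) + 2782541 = (-1425 + 14*(-258)) + 2782541 = (-1425 - 3612) + 2782541 = -5037 + 2782541 = 2777504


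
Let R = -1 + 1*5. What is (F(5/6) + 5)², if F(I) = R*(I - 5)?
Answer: 1225/9 ≈ 136.11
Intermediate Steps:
R = 4 (R = -1 + 5 = 4)
F(I) = -20 + 4*I (F(I) = 4*(I - 5) = 4*(-5 + I) = -20 + 4*I)
(F(5/6) + 5)² = ((-20 + 4*(5/6)) + 5)² = ((-20 + 4*(5*(⅙))) + 5)² = ((-20 + 4*(⅚)) + 5)² = ((-20 + 10/3) + 5)² = (-50/3 + 5)² = (-35/3)² = 1225/9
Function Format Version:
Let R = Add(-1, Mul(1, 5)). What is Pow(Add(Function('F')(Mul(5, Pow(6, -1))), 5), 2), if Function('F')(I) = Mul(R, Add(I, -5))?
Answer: Rational(1225, 9) ≈ 136.11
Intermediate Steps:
R = 4 (R = Add(-1, 5) = 4)
Function('F')(I) = Add(-20, Mul(4, I)) (Function('F')(I) = Mul(4, Add(I, -5)) = Mul(4, Add(-5, I)) = Add(-20, Mul(4, I)))
Pow(Add(Function('F')(Mul(5, Pow(6, -1))), 5), 2) = Pow(Add(Add(-20, Mul(4, Mul(5, Pow(6, -1)))), 5), 2) = Pow(Add(Add(-20, Mul(4, Mul(5, Rational(1, 6)))), 5), 2) = Pow(Add(Add(-20, Mul(4, Rational(5, 6))), 5), 2) = Pow(Add(Add(-20, Rational(10, 3)), 5), 2) = Pow(Add(Rational(-50, 3), 5), 2) = Pow(Rational(-35, 3), 2) = Rational(1225, 9)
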